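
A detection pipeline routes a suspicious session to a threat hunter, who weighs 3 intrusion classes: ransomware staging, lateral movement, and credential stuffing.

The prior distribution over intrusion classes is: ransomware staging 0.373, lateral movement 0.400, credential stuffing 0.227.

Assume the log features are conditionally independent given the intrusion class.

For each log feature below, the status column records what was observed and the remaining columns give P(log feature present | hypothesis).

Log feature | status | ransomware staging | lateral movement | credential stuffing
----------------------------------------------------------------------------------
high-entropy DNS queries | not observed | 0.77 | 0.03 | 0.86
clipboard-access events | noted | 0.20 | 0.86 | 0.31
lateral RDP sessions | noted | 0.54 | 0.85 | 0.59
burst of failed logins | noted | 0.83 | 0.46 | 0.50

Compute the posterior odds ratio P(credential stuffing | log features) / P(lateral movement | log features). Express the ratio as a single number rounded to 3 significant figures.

0.0223

The normalizing constant cancels in an odds ratio, so compute prior × likelihood for the two hypotheses only (using 1 − P(present | H) for each absent log feature):
  credential stuffing: 0.227 × (1 − 0.86) × 0.31 × 0.59 × 0.50 = 0.0029063
  lateral movement: 0.400 × (1 − 0.03) × 0.86 × 0.85 × 0.46 = 0.13047
Posterior odds = 0.0029063 / 0.13047 ≈ 0.0223.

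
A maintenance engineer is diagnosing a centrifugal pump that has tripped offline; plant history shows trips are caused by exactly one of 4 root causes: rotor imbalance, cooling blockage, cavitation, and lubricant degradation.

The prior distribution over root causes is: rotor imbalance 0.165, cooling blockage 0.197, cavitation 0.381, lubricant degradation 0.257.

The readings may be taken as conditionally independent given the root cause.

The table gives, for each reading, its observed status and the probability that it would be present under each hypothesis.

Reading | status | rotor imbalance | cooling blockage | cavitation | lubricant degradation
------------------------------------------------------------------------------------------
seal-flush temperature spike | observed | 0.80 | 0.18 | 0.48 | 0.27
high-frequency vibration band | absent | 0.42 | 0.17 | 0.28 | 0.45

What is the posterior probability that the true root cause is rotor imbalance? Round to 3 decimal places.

0.278

Multiply each prior by the joint likelihood of the reading pattern (using 1 − P(present | H) for each absent reading):
  rotor imbalance: 0.165 × 0.80 × (1 − 0.42) = 0.07656
  cooling blockage: 0.197 × 0.18 × (1 − 0.17) = 0.029432
  cavitation: 0.381 × 0.48 × (1 − 0.28) = 0.13167
  lubricant degradation: 0.257 × 0.27 × (1 − 0.45) = 0.038165
The unnormalized weights sum to 0.27583.
P(rotor imbalance | evidence) = 0.07656 / 0.27583 ≈ 0.278.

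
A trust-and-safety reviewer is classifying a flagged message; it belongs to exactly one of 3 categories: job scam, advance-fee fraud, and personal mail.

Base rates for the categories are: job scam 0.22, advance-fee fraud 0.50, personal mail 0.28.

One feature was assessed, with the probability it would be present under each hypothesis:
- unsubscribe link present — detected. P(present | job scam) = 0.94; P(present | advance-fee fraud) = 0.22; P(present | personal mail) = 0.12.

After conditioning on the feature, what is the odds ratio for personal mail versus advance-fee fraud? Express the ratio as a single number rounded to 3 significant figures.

Posterior odds equal prior odds times the likelihood ratio; only the two competing hypotheses matter.
  personal mail: 0.28 × 0.12 = 0.0336
  advance-fee fraud: 0.50 × 0.22 = 0.11
Odds(personal mail : advance-fee fraud) = 0.0336 / 0.11 ≈ 0.305.

0.305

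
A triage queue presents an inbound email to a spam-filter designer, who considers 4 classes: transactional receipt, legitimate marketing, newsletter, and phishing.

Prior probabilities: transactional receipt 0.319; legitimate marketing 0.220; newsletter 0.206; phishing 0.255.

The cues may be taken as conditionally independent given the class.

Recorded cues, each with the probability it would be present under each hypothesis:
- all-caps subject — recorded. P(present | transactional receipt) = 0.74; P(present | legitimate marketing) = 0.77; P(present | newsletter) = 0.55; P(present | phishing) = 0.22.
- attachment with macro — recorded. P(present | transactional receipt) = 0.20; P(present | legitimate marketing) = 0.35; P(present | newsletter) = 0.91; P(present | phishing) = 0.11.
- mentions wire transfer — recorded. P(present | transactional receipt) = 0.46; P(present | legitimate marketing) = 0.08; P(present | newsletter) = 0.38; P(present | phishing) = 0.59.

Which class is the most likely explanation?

newsletter

By Bayes' rule with conditional independence, the unnormalized weight for each hypothesis is prior × ∏ likelihoods:
  transactional receipt: 0.319 × 0.74 × 0.20 × 0.46 = 0.021718
  legitimate marketing: 0.220 × 0.77 × 0.35 × 0.08 = 0.0047432
  newsletter: 0.206 × 0.55 × 0.91 × 0.38 = 0.039179
  phishing: 0.255 × 0.22 × 0.11 × 0.59 = 0.0036409
The unnormalized weights sum to 0.069281.
P(transactional receipt | evidence) ≈ 0.021718 / 0.069281 ≈ 0.313
P(legitimate marketing | evidence) ≈ 0.0047432 / 0.069281 ≈ 0.068
P(newsletter | evidence) ≈ 0.039179 / 0.069281 ≈ 0.566
P(phishing | evidence) ≈ 0.0036409 / 0.069281 ≈ 0.053
The largest is 0.566, so newsletter is most probable.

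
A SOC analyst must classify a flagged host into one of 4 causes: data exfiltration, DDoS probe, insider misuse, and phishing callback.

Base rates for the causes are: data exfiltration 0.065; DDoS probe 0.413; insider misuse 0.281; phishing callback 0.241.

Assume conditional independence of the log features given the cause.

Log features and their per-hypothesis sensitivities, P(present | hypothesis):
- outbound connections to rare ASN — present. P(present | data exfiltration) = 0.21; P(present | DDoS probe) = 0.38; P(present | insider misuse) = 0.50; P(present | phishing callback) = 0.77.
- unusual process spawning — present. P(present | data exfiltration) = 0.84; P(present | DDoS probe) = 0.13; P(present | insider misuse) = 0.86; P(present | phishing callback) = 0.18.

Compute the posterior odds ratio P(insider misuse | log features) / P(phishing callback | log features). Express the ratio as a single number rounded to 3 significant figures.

3.62

Unnormalized posterior weight (prior times the log feature likelihoods) for each of the two hypotheses:
  insider misuse: 0.281 × 0.50 × 0.86 = 0.12083
  phishing callback: 0.241 × 0.77 × 0.18 = 0.033403
Posterior odds = 0.12083 / 0.033403 ≈ 3.62.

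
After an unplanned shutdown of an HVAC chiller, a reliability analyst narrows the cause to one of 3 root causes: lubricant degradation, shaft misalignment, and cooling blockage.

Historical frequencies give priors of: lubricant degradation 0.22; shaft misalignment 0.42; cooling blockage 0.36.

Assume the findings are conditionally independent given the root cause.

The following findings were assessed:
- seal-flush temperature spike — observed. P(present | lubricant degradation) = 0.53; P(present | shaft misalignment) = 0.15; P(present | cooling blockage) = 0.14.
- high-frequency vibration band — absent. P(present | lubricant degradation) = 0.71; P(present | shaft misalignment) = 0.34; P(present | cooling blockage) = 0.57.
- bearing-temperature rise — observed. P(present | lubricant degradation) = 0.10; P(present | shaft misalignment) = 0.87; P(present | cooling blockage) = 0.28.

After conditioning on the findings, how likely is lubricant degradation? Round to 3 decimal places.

Multiply each prior by the joint likelihood of the evidence pattern (using 1 − P(present | H) for each absent finding):
  lubricant degradation: 0.22 × 0.53 × (1 − 0.71) × 0.10 = 0.0033814
  shaft misalignment: 0.42 × 0.15 × (1 − 0.34) × 0.87 = 0.036175
  cooling blockage: 0.36 × 0.14 × (1 − 0.57) × 0.28 = 0.0060682
The unnormalized weights sum to 0.045624.
P(lubricant degradation | evidence) = 0.0033814 / 0.045624 ≈ 0.074.

0.074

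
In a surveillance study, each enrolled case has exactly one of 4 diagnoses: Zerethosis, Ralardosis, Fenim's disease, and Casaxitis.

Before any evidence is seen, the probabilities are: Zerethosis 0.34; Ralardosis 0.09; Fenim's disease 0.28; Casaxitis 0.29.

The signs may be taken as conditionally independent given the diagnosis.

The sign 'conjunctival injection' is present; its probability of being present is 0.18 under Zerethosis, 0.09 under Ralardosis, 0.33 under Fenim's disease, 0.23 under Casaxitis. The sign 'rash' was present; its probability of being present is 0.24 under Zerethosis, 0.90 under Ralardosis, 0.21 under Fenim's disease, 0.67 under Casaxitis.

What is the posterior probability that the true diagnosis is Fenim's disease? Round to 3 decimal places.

0.225

For each hypothesis, the unnormalized posterior weight is prior × product of the sign likelihoods:
  Zerethosis: 0.34 × 0.18 × 0.24 = 0.014688
  Ralardosis: 0.09 × 0.09 × 0.90 = 0.00729
  Fenim's disease: 0.28 × 0.33 × 0.21 = 0.019404
  Casaxitis: 0.29 × 0.23 × 0.67 = 0.044689
The unnormalized weights sum to 0.086071.
P(Fenim's disease | evidence) = 0.019404 / 0.086071 ≈ 0.225.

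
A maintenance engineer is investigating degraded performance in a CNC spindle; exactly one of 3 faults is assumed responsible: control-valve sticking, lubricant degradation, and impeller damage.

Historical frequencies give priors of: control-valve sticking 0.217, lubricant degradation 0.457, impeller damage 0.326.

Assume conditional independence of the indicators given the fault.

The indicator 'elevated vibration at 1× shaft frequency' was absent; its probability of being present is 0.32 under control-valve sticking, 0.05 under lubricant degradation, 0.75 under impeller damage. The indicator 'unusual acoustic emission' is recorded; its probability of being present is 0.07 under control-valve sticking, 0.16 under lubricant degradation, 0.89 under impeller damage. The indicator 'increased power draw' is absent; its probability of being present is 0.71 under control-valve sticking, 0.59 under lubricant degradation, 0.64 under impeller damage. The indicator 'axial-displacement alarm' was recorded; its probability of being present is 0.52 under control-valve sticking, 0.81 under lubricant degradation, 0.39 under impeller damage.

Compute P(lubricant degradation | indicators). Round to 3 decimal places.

0.663

By Bayes' rule with conditional independence, the unnormalized weight for each hypothesis is prior × ∏ likelihoods (using 1 − P(present | H) for each absent indicator):
  control-valve sticking: 0.217 × (1 − 0.32) × 0.07 × (1 − 0.71) × 0.52 = 0.0015576
  lubricant degradation: 0.457 × (1 − 0.05) × 0.16 × (1 − 0.59) × 0.81 = 0.023069
  impeller damage: 0.326 × (1 − 0.75) × 0.89 × (1 − 0.64) × 0.39 = 0.010184
Marginal likelihood of the evidence = 0.034811.
P(lubricant degradation | evidence) = 0.023069 / 0.034811 ≈ 0.663.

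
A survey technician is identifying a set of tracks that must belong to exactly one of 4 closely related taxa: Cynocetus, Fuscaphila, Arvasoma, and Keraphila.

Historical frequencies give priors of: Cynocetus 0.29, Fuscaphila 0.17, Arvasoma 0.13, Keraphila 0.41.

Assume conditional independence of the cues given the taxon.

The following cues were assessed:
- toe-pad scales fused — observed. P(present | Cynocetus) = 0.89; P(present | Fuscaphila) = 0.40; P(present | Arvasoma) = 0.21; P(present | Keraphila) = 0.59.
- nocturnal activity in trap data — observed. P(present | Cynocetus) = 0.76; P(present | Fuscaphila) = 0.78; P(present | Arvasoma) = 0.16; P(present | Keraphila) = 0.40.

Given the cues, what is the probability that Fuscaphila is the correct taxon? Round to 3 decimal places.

For each hypothesis, the unnormalized posterior weight is prior × product of the cue likelihoods:
  Cynocetus: 0.29 × 0.89 × 0.76 = 0.19616
  Fuscaphila: 0.17 × 0.40 × 0.78 = 0.05304
  Arvasoma: 0.13 × 0.21 × 0.16 = 0.004368
  Keraphila: 0.41 × 0.59 × 0.40 = 0.09676
Marginal likelihood of the evidence = 0.35032.
P(Fuscaphila | evidence) = 0.05304 / 0.35032 ≈ 0.151.

0.151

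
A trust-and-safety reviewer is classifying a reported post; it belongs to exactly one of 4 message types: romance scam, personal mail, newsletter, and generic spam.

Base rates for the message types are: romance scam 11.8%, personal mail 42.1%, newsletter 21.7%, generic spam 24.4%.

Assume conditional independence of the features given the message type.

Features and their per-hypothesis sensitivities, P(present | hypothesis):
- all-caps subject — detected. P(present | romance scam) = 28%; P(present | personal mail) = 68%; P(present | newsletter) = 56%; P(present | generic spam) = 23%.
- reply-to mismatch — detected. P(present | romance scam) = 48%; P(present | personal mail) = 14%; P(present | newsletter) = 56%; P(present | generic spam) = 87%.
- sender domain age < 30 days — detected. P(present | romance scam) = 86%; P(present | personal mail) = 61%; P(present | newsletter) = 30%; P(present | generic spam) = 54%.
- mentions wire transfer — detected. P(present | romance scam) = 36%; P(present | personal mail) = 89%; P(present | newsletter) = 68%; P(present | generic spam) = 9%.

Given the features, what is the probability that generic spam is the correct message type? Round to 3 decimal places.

Multiply each prior by the joint likelihood of the feature pattern:
  romance scam: 0.118 × 0.28 × 0.48 × 0.86 × 0.36 = 0.00491
  personal mail: 0.421 × 0.68 × 0.14 × 0.61 × 0.89 = 0.021759
  newsletter: 0.217 × 0.56 × 0.56 × 0.30 × 0.68 = 0.013882
  generic spam: 0.244 × 0.23 × 0.87 × 0.54 × 0.09 = 0.0023729
The unnormalized weights sum to 0.042924.
P(generic spam | evidence) = 0.0023729 / 0.042924 ≈ 0.055.

0.055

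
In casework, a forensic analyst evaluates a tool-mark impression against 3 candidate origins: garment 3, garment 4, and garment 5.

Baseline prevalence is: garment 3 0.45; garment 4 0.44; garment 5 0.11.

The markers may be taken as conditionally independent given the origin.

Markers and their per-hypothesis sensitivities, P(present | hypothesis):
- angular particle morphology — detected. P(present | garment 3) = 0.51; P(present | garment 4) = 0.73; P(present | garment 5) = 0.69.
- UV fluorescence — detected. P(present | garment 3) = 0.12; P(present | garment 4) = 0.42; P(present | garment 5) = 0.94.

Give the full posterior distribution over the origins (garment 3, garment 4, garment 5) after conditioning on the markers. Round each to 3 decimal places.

0.118, 0.577, 0.305

Multiply each prior by the joint likelihood of the marker pattern:
  garment 3: 0.45 × 0.51 × 0.12 = 0.02754
  garment 4: 0.44 × 0.73 × 0.42 = 0.1349
  garment 5: 0.11 × 0.69 × 0.94 = 0.071346
Normalizing constant Z = 0.02754 + 0.1349 + 0.071346 = 0.23379.
P(garment 3 | evidence) = 0.02754 / 0.23379 ≈ 0.118
P(garment 4 | evidence) = 0.1349 / 0.23379 ≈ 0.577
P(garment 5 | evidence) = 0.071346 / 0.23379 ≈ 0.305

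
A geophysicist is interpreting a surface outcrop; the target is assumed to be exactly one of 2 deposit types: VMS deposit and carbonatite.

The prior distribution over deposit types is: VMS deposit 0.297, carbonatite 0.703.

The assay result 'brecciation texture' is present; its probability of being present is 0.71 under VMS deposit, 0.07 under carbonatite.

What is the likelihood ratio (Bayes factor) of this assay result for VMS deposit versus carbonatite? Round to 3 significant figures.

Likelihood of this assay result under each hypothesis:
  VMS deposit: 0.71
  carbonatite: 0.07
Bayes factor = 0.71 / 0.07 ≈ 10.1

10.1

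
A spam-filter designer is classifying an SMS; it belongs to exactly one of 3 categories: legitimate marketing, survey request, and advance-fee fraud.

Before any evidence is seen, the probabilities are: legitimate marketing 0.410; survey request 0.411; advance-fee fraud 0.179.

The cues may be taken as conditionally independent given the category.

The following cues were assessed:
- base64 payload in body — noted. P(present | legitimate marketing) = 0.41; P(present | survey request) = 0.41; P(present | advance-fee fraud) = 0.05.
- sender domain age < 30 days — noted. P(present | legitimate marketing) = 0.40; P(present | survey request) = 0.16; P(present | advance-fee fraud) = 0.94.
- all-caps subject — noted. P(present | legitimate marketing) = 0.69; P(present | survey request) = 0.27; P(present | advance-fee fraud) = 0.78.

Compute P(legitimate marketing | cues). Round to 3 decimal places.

For each hypothesis, the unnormalized posterior weight is prior × product of the cue likelihoods:
  legitimate marketing: 0.410 × 0.41 × 0.40 × 0.69 = 0.046396
  survey request: 0.411 × 0.41 × 0.16 × 0.27 = 0.0072796
  advance-fee fraud: 0.179 × 0.05 × 0.94 × 0.78 = 0.0065621
Normalizing constant Z = 0.046396 + 0.0072796 + 0.0065621 = 0.060237.
P(legitimate marketing | evidence) = 0.046396 / 0.060237 ≈ 0.770.

0.770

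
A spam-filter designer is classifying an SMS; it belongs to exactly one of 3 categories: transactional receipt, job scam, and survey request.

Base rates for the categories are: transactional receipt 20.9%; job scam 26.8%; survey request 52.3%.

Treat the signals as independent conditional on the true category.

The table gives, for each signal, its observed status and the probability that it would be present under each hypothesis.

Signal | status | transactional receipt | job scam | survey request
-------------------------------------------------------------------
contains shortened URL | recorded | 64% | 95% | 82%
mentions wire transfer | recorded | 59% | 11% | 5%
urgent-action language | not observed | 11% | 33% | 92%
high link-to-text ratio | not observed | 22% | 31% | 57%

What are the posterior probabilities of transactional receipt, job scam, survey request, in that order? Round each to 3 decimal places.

0.800, 0.189, 0.011

By Bayes' rule with conditional independence, the unnormalized weight for each hypothesis is prior × ∏ likelihoods (using 1 − P(present | H) for each absent signal):
  transactional receipt: 0.209 × 0.64 × 0.59 × (1 − 0.11) × (1 − 0.22) = 0.054785
  job scam: 0.268 × 0.95 × 0.11 × (1 − 0.33) × (1 − 0.31) = 0.012947
  survey request: 0.523 × 0.82 × 0.05 × (1 − 0.92) × (1 − 0.57) = 0.00073764
The unnormalized weights sum to 0.06847.
P(transactional receipt | evidence) = 0.054785 / 0.06847 ≈ 0.800
P(job scam | evidence) = 0.012947 / 0.06847 ≈ 0.189
P(survey request | evidence) = 0.00073764 / 0.06847 ≈ 0.011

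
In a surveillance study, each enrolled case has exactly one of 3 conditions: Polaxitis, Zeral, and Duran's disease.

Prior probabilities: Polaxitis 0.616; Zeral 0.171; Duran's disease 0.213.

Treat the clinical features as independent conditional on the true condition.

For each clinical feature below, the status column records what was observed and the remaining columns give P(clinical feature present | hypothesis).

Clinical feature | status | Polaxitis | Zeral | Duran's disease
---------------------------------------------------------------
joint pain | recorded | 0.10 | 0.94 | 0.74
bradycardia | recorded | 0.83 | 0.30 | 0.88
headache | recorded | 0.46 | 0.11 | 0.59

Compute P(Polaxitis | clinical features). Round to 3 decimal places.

Multiply each prior by the joint likelihood of the clinical feature pattern:
  Polaxitis: 0.616 × 0.10 × 0.83 × 0.46 = 0.023519
  Zeral: 0.171 × 0.94 × 0.30 × 0.11 = 0.0053044
  Duran's disease: 0.213 × 0.74 × 0.88 × 0.59 = 0.081836
The unnormalized weights sum to 0.11066.
P(Polaxitis | evidence) = 0.023519 / 0.11066 ≈ 0.213.

0.213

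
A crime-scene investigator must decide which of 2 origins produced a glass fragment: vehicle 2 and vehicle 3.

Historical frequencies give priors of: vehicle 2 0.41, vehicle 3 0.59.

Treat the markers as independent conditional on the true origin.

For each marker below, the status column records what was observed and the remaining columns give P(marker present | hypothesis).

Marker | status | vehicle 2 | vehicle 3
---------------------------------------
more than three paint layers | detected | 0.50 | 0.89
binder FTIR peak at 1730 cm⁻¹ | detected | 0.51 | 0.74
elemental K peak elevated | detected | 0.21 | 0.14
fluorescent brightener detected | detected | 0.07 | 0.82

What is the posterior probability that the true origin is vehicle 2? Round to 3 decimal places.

Multiply each prior by the joint likelihood of the marker pattern:
  vehicle 2: 0.41 × 0.50 × 0.51 × 0.21 × 0.07 = 0.0015369
  vehicle 3: 0.59 × 0.89 × 0.74 × 0.14 × 0.82 = 0.044608
Normalizing constant Z = 0.0015369 + 0.044608 = 0.046145.
P(vehicle 2 | evidence) = 0.0015369 / 0.046145 ≈ 0.033.

0.033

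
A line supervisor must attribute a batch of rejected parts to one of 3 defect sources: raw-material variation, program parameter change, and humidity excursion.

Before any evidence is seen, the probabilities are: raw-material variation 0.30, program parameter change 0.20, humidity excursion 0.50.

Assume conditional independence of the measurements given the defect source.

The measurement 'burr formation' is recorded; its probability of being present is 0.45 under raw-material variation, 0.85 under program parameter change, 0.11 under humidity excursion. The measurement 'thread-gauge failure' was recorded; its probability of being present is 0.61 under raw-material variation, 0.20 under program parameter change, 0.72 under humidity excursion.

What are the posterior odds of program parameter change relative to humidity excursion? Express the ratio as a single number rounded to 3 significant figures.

0.859

Posterior odds equal prior odds times the likelihood ratio; only the two competing hypotheses matter.
  program parameter change: 0.20 × 0.85 × 0.20 = 0.034
  humidity excursion: 0.50 × 0.11 × 0.72 = 0.0396
Posterior odds = 0.034 / 0.0396 ≈ 0.859.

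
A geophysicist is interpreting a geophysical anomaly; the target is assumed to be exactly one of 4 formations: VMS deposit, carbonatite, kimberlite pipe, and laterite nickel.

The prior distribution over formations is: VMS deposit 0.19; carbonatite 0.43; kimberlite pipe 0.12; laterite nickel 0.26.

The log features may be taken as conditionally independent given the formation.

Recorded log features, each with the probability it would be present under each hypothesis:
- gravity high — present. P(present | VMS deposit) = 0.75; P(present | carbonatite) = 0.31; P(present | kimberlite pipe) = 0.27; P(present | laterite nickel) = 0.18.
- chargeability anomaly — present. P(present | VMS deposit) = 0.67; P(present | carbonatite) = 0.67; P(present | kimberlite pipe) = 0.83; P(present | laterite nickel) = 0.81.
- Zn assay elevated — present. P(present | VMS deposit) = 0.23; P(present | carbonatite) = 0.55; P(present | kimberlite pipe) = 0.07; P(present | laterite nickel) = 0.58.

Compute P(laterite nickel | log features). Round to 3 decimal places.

0.232

By Bayes' rule with conditional independence, the unnormalized weight for each hypothesis is prior × ∏ likelihoods:
  VMS deposit: 0.19 × 0.75 × 0.67 × 0.23 = 0.021959
  carbonatite: 0.43 × 0.31 × 0.67 × 0.55 = 0.049121
  kimberlite pipe: 0.12 × 0.27 × 0.83 × 0.07 = 0.0018824
  laterite nickel: 0.26 × 0.18 × 0.81 × 0.58 = 0.021987
Marginal likelihood of the evidence = 0.094949.
P(laterite nickel | evidence) = 0.021987 / 0.094949 ≈ 0.232.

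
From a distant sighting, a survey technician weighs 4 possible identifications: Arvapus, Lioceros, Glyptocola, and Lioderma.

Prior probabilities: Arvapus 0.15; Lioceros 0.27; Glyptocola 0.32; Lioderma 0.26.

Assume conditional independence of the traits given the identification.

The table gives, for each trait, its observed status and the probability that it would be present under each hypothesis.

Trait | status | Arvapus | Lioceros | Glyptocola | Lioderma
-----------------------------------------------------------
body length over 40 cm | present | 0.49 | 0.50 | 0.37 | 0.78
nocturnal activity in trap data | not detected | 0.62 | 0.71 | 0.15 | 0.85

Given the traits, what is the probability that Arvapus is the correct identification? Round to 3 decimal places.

For each hypothesis, the unnormalized posterior weight is prior × product of the trait likelihoods (using 1 − P(present | H) for each absent trait):
  Arvapus: 0.15 × 0.49 × (1 − 0.62) = 0.02793
  Lioceros: 0.27 × 0.50 × (1 − 0.71) = 0.03915
  Glyptocola: 0.32 × 0.37 × (1 − 0.15) = 0.10064
  Lioderma: 0.26 × 0.78 × (1 − 0.85) = 0.03042
Normalizing constant Z = 0.02793 + 0.03915 + 0.10064 + 0.03042 = 0.19814.
P(Arvapus | evidence) = 0.02793 / 0.19814 ≈ 0.141.

0.141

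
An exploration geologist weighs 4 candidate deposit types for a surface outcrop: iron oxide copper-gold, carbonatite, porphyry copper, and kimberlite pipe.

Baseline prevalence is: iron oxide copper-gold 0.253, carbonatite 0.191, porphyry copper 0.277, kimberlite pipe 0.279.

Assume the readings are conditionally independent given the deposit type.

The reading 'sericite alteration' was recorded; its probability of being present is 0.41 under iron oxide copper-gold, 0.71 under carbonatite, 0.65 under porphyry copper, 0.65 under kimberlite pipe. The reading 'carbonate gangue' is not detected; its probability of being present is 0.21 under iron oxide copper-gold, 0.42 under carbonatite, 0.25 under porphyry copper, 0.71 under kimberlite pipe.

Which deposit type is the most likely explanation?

porphyry copper

For each hypothesis, the unnormalized posterior weight is prior × product of the reading likelihoods (using 1 − P(present | H) for each absent reading):
  iron oxide copper-gold: 0.253 × 0.41 × (1 − 0.21) = 0.081947
  carbonatite: 0.191 × 0.71 × (1 − 0.42) = 0.078654
  porphyry copper: 0.277 × 0.65 × (1 − 0.25) = 0.13504
  kimberlite pipe: 0.279 × 0.65 × (1 − 0.71) = 0.052592
Marginal likelihood of the evidence = 0.34823.
P(iron oxide copper-gold | evidence) ≈ 0.081947 / 0.34823 ≈ 0.235
P(carbonatite | evidence) ≈ 0.078654 / 0.34823 ≈ 0.226
P(porphyry copper | evidence) ≈ 0.13504 / 0.34823 ≈ 0.388
P(kimberlite pipe | evidence) ≈ 0.052592 / 0.34823 ≈ 0.151
The largest is 0.388, so porphyry copper is most probable.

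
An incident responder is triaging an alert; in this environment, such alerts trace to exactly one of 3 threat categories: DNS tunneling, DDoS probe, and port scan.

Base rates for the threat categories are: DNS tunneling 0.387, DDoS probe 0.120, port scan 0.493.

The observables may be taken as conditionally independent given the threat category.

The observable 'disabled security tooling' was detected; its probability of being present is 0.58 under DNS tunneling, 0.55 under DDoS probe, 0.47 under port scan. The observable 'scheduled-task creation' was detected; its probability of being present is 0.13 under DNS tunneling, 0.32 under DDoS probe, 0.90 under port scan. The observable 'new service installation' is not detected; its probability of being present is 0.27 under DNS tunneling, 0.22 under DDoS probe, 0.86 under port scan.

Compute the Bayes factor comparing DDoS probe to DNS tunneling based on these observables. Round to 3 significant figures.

2.49

Take the product of per-observable likelihoods under each hypothesis (using 1 − P(present | H) for each absent observable), then divide.
  DDoS probe: 0.55 × 0.32 × (1 − 0.22) = 0.13728
  DNS tunneling: 0.58 × 0.13 × (1 − 0.27) = 0.055042
Bayes factor = 0.13728 / 0.055042 ≈ 2.49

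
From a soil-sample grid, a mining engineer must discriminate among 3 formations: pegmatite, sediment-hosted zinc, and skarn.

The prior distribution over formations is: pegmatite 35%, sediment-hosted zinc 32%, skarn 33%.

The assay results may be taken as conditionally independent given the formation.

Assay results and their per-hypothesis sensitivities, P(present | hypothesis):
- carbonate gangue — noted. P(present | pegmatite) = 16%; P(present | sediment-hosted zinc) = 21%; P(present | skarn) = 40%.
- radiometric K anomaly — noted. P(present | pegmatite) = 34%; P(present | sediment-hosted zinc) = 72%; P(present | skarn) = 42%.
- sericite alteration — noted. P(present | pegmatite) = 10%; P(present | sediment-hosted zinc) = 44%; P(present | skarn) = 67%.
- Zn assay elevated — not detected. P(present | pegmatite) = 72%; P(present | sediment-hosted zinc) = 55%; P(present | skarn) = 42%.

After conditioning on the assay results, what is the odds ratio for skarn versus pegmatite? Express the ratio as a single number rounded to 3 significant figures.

40.4

The normalizing constant cancels in an odds ratio, so compute prior × likelihood for the two hypotheses only (using 1 − P(present | H) for each absent assay result):
  skarn: 0.33 × 0.40 × 0.42 × 0.67 × (1 − 0.42) = 0.021544
  pegmatite: 0.35 × 0.16 × 0.34 × 0.10 × (1 − 0.72) = 0.00053312
Odds(skarn : pegmatite) = 0.021544 / 0.00053312 ≈ 40.4.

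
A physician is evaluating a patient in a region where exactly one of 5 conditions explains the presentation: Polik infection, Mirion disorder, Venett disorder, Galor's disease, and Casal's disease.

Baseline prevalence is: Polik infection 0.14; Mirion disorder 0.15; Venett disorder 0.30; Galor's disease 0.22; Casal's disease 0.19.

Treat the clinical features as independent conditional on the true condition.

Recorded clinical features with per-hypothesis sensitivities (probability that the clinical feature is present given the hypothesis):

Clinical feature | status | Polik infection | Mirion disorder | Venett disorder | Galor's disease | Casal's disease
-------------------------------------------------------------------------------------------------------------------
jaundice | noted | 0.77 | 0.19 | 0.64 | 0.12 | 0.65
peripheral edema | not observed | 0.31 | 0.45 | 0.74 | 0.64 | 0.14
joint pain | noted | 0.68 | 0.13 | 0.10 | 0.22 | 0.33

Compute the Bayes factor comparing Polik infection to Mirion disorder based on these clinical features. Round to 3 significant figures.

26.6

Take the product of per-clinical feature likelihoods under each hypothesis (using 1 − P(present | H) for each absent clinical feature), then divide.
  Polik infection: 0.77 × (1 − 0.31) × 0.68 = 0.36128
  Mirion disorder: 0.19 × (1 − 0.45) × 0.13 = 0.013585
Bayes factor = 0.36128 / 0.013585 ≈ 26.6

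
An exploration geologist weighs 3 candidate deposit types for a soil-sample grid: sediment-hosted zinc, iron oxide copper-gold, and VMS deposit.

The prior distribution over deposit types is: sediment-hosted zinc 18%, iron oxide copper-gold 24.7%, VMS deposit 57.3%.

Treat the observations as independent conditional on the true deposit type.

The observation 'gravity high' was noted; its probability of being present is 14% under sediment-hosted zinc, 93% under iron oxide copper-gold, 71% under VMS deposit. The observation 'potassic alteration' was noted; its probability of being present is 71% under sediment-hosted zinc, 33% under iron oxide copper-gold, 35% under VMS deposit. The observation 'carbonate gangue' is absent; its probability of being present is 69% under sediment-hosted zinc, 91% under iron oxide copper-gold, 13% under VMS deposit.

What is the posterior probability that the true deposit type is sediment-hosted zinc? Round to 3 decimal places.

Multiply each prior by the joint likelihood of the evidence pattern (using 1 − P(present | H) for each absent observation):
  sediment-hosted zinc: 0.180 × 0.14 × 0.71 × (1 − 0.69) = 0.0055465
  iron oxide copper-gold: 0.247 × 0.93 × 0.33 × (1 − 0.91) = 0.0068224
  VMS deposit: 0.573 × 0.71 × 0.35 × (1 − 0.13) = 0.12388
Marginal likelihood of the evidence = 0.13625.
P(sediment-hosted zinc | evidence) = 0.0055465 / 0.13625 ≈ 0.041.

0.041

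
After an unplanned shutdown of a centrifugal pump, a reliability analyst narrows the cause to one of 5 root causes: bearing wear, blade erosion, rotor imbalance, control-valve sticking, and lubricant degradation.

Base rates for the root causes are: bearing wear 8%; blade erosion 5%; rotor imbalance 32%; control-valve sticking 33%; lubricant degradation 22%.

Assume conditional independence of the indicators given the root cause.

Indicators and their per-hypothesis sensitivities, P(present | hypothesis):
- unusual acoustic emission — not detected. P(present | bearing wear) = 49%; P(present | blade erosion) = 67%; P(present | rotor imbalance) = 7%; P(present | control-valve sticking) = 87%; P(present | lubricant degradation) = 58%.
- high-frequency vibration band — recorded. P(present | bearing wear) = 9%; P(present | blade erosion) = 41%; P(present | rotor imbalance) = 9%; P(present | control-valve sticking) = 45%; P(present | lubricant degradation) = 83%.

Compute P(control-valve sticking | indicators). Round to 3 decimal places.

0.145

Multiply each prior by the joint likelihood of the indicator pattern (using 1 − P(present | H) for each absent indicator):
  bearing wear: 0.08 × (1 − 0.49) × 0.09 = 0.003672
  blade erosion: 0.05 × (1 − 0.67) × 0.41 = 0.006765
  rotor imbalance: 0.32 × (1 − 0.07) × 0.09 = 0.026784
  control-valve sticking: 0.33 × (1 − 0.87) × 0.45 = 0.019305
  lubricant degradation: 0.22 × (1 − 0.58) × 0.83 = 0.076692
Marginal likelihood of the evidence = 0.13322.
P(control-valve sticking | evidence) = 0.019305 / 0.13322 ≈ 0.145.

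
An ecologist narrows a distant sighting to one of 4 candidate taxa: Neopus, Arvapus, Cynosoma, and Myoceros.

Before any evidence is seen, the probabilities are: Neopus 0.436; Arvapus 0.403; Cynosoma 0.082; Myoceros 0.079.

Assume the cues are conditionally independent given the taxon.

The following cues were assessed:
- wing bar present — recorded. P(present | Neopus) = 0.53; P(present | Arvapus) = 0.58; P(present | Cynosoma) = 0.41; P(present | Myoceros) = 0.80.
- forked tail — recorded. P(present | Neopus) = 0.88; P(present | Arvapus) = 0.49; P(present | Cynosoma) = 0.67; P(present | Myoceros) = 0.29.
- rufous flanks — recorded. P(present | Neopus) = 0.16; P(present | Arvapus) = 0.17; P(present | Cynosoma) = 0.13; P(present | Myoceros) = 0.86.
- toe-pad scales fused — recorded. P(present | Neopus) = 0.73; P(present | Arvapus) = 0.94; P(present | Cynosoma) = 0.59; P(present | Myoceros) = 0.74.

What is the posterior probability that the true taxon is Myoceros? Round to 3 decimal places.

For each hypothesis, the unnormalized posterior weight is prior × product of the cue likelihoods:
  Neopus: 0.436 × 0.53 × 0.88 × 0.16 × 0.73 = 0.023751
  Arvapus: 0.403 × 0.58 × 0.49 × 0.17 × 0.94 = 0.018302
  Cynosoma: 0.082 × 0.41 × 0.67 × 0.13 × 0.59 = 0.0017277
  Myoceros: 0.079 × 0.80 × 0.29 × 0.86 × 0.74 = 0.011664
The unnormalized weights sum to 0.055445.
P(Myoceros | evidence) = 0.011664 / 0.055445 ≈ 0.210.

0.210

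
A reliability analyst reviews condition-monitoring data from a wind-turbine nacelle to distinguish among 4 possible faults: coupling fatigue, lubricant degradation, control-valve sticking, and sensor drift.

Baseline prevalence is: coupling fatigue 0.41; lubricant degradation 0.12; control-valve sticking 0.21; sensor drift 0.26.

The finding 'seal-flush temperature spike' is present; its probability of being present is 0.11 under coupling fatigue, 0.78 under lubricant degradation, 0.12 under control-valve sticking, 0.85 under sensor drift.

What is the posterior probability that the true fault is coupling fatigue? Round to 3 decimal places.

Multiply each prior by the likelihood of the finding:
  coupling fatigue: 0.41 × 0.11 = 0.0451
  lubricant degradation: 0.12 × 0.78 = 0.0936
  control-valve sticking: 0.21 × 0.12 = 0.0252
  sensor drift: 0.26 × 0.85 = 0.221
Marginal likelihood of the evidence = 0.3849.
P(coupling fatigue | evidence) = 0.0451 / 0.3849 ≈ 0.117.

0.117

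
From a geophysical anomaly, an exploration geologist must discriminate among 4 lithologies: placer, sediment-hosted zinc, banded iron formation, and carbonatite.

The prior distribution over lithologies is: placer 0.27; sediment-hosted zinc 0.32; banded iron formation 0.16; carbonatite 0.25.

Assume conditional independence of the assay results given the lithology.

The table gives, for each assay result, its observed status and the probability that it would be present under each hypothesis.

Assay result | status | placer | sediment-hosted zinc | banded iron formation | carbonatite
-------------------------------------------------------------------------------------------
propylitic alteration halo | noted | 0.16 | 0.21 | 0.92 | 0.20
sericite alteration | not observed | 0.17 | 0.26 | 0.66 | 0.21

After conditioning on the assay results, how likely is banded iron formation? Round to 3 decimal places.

For each hypothesis, the unnormalized posterior weight is prior × product of the assay result likelihoods (using 1 − P(present | H) for each absent assay result):
  placer: 0.27 × 0.16 × (1 − 0.17) = 0.035856
  sediment-hosted zinc: 0.32 × 0.21 × (1 − 0.26) = 0.049728
  banded iron formation: 0.16 × 0.92 × (1 − 0.66) = 0.050048
  carbonatite: 0.25 × 0.20 × (1 − 0.21) = 0.0395
Normalizing constant Z = 0.035856 + 0.049728 + 0.050048 + 0.0395 = 0.17513.
P(banded iron formation | evidence) = 0.050048 / 0.17513 ≈ 0.286.

0.286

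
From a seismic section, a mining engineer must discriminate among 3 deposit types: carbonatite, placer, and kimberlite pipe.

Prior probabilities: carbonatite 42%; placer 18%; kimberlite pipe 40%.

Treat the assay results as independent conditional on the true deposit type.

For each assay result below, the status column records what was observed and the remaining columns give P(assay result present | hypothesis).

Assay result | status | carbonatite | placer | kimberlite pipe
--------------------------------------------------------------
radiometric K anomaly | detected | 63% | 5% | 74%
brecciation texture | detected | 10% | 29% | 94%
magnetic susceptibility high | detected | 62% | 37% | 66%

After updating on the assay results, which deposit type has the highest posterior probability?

kimberlite pipe

For each hypothesis, the unnormalized posterior weight is prior × product of the assay result likelihoods:
  carbonatite: 0.42 × 0.63 × 0.10 × 0.62 = 0.016405
  placer: 0.18 × 0.05 × 0.29 × 0.37 = 0.0009657
  kimberlite pipe: 0.40 × 0.74 × 0.94 × 0.66 = 0.18364
The unnormalized weights sum to 0.20101.
P(carbonatite | evidence) ≈ 0.016405 / 0.20101 ≈ 0.082
P(placer | evidence) ≈ 0.0009657 / 0.20101 ≈ 0.005
P(kimberlite pipe | evidence) ≈ 0.18364 / 0.20101 ≈ 0.914
The largest is 0.914, so kimberlite pipe is most probable.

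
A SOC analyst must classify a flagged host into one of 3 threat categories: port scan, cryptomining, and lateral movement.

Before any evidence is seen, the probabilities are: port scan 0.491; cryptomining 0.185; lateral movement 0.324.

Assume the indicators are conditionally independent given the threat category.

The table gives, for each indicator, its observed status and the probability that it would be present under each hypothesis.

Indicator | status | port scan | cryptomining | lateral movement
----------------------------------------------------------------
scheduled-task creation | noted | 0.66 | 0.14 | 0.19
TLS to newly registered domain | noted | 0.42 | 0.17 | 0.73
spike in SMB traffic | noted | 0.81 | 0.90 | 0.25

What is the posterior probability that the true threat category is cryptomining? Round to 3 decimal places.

By Bayes' rule with conditional independence, the unnormalized weight for each hypothesis is prior × ∏ likelihoods:
  port scan: 0.491 × 0.66 × 0.42 × 0.81 = 0.11025
  cryptomining: 0.185 × 0.14 × 0.17 × 0.90 = 0.0039627
  lateral movement: 0.324 × 0.19 × 0.73 × 0.25 = 0.011235
Normalizing constant Z = 0.11025 + 0.0039627 + 0.011235 = 0.12544.
P(cryptomining | evidence) = 0.0039627 / 0.12544 ≈ 0.032.

0.032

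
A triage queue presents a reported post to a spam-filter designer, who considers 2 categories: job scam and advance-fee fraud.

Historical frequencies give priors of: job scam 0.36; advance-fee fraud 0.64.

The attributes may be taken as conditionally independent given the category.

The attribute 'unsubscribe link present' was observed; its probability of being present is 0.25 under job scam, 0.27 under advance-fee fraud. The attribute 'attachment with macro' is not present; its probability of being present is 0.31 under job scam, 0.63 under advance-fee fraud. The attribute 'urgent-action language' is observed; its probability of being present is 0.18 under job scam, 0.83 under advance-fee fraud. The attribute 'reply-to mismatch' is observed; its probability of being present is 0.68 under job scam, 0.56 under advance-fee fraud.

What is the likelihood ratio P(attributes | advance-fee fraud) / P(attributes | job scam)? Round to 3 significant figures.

Joint likelihood of the attribute pattern under each hypothesis (using 1 − P(present | H) for each absent attribute):
  advance-fee fraud: 0.27 × (1 − 0.63) × 0.83 × 0.56 = 0.046434
  job scam: 0.25 × (1 − 0.31) × 0.18 × 0.68 = 0.021114
Bayes factor = 0.046434 / 0.021114 ≈ 2.20

2.20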